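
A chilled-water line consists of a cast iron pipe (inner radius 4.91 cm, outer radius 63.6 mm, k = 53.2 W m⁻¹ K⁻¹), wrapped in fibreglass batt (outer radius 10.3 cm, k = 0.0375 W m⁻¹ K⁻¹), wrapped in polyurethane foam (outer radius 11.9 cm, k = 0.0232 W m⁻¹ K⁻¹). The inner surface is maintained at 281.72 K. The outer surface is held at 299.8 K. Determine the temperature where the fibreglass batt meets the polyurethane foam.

T = 293.9 K

Treat each layer as a resistance in series:
  R'_cast iron = ln(0.0636/0.0491)/(2πk) = 0.2588/(2π·53.2) = 7.741×10^-4 m·K/W
  R'_fibreglass batt = ln(0.103/0.0636)/(2πk) = 0.4821/(2π·0.0375) = 2.046 m·K/W
  R'_polyurethane foam = ln(0.119/0.103)/(2πk) = 0.1444/(2π·0.0232) = 0.9906 m·K/W
ΣR = 7.741×10^-4 + 2.046 + 0.9906 = 3.037 m·K/W
Q' = ΔT/ΣR = (281.72 K − 299.8 K)/3.037 = -5.953 W/m
From the inner boundary to the fibreglass batt/polyurethane foam interface, ΣR_partial = 2.047 m·K/W.
T_interface = T_in − Q'·ΣR_partial = 281.72 K − (-5.953)(2.047) = 293.9 K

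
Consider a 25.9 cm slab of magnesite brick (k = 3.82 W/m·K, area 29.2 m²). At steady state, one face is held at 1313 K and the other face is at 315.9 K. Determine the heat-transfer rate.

Q = kA·ΔT/L = 3.82 × 29.2 × |1313 K − 315.9 K| / 0.259 = 4.29×10^5 W

Q = 4.29×10^5 W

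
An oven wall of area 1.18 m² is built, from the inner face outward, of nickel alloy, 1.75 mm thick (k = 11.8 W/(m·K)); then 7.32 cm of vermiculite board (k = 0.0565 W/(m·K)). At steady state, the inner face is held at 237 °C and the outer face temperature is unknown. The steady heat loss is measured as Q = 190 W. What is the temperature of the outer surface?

T_out = 28.4 °C

Sum the resistances:
  R_nickel alloy = L/(kA) = 0.00175/(11.8·1.18) = 1.257×10^-4 K/W
  R_vermiculite board = L/(kA) = 0.0732/(0.0565·1.18) = 1.098 K/W
ΣR = 1.098 K/W
ΔT = Q·ΣR = 190 × 1.098 = 208.6 K
Heat flows outward, so T_out = T_in − ΔT = 237 − 208.6 = 28.4 °C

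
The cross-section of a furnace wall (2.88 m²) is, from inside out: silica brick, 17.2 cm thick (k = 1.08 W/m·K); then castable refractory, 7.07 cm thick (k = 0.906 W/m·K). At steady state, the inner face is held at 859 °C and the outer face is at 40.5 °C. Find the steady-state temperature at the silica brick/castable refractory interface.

T = 310 °C

Resistance network (inner→outer):
  R_silica brick = L/(kA) = 0.172/(1.08·2.88) = 0.05530 K/W
  R_castable refractory = L/(kA) = 0.0707/(0.906·2.88) = 0.02710 K/W
ΣR = 0.05530 + 0.02710 = 0.08240 K/W
Q = ΔT/ΣR = (859 °C − 40.5 °C)/0.08240 = 9933 W
From the inner boundary to the silica brick/castable refractory interface, ΣR_partial = 0.05530 K/W.
T_interface = T_in − Q·ΣR_partial = 859 °C − (9933)(0.05530) = 310 °C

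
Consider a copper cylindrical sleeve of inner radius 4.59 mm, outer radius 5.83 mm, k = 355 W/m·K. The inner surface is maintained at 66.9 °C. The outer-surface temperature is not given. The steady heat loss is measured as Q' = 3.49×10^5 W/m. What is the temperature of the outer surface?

Sum the resistances:
  R'_copper = ln(0.00583/0.00459)/(2πk) = 0.2391/(2π·355) = 1.072×10^-4 m·K/W
ΣR = 1.072×10^-4 m·K/W
ΔT = Q'·ΣR = 3.49×10^5 × 1.072×10^-4 = 37.41 K
Heat flows outward, so T_out = T_in − ΔT = 66.9 − 37.41 = 29.5 °C

T_out = 29.5 °C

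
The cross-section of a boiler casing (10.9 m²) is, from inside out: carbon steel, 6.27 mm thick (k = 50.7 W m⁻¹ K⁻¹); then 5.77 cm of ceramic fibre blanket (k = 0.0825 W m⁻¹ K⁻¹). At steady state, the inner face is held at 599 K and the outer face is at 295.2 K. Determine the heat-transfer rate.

Q = 4730 W

Treat each layer as a resistance in series:
  R_carbon steel = L/(kA) = 0.00627/(50.7·10.9) = 1.135×10^-5 K/W
  R_ceramic fibre blanket = L/(kA) = 0.0577/(0.0825·10.9) = 0.06416 K/W
ΣR = 1.135×10^-5 + 0.06416 = 0.06417 K/W
Q = ΔT/ΣR = (599 K − 295.2 K)/0.06417 = 4730 W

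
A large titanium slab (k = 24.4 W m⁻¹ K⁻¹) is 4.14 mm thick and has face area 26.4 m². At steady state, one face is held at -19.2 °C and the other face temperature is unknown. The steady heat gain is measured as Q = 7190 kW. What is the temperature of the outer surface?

T_out = 27.0 °C

Series resistances:
  R_titanium = L/(kA) = 0.00414/(24.4·26.4) = 6.427×10^-6 K/W
ΣR = 6.427×10^-6 K/W
ΔT = Q·ΣR = 7.19×10^6 × 6.427×10^-6 = 46.21 K
Heat flows inward, so T_out = T_in + ΔT = -19.2 + 46.21 = 27.0 °C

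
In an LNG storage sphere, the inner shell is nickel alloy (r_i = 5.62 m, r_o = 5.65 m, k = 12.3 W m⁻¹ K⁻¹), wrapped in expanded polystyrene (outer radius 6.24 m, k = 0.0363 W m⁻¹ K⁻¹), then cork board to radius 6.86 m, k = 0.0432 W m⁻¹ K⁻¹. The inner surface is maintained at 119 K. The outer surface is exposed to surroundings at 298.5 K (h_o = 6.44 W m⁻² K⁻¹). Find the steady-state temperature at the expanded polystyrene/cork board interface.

Treat each layer as a resistance in series:
  R_nickel alloy = (1/5.62 − 1/5.65)/(4πk) = 9.448×10^-4/(4π·12.3) = 6.113×10^-6 K/W
  R_expanded polystyrene = (1/5.65 − 1/6.24)/(4πk) = 0.01673/(4π·0.0363) = 0.03669 K/W
  R_cork board = (1/6.24 − 1/6.86)/(4πk) = 0.01448/(4π·0.0432) = 0.02668 K/W
  R_conv,out = 1/(4πr²h) = 1/(4π·6.86²·6.44) = 2.626×10^-4 K/W
ΣR = 6.113×10^-6 + 0.03669 + 0.02668 + 2.626×10^-4 = 0.06364 K/W
Q = ΔT/ΣR = (119 K − 298.5 K)/0.06364 = -2821 W
From the inner boundary to the expanded polystyrene/cork board interface, ΣR_partial = 0.03670 K/W.
T_interface = T_in − Q·ΣR_partial = 119 K − (-2821)(0.03670) = 222.5 K

T = 222.5 K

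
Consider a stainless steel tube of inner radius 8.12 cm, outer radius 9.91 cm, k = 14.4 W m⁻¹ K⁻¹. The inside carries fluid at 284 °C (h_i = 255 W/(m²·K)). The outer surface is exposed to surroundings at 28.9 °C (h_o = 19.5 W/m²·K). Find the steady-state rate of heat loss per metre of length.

Q' = 2.77 kW/m

Series thermal resistances, inner to outer:
  R'_conv,in = 1/(2πr h) = 1/(2π·0.0812·255) = 0.007686 m·K/W
  R'_stainless steel = ln(0.0991/0.0812)/(2πk) = 0.1992/(2π·14.4) = 0.002202 m·K/W
  R'_conv,out = 1/(2πr h) = 1/(2π·0.0991·19.5) = 0.08236 m·K/W
ΣR = 0.007686 + 0.002202 + 0.08236 = 0.09225 m·K/W
Q' = ΔT/ΣR = (284 °C − 28.9 °C)/0.09225 = 2770 W/m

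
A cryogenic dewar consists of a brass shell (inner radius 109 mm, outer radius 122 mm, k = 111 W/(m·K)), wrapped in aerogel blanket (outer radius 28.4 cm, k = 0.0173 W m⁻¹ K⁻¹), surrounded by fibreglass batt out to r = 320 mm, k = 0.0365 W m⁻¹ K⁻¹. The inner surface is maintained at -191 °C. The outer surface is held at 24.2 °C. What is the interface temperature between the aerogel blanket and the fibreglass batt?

Resistance network (inner→outer):
  R_brass = (1/0.109 − 1/0.122)/(4πk) = 0.9776/(4π·111) = 7.008×10^-4 K/W
  R_aerogel blanket = (1/0.122 − 1/0.284)/(4πk) = 4.676/(4π·0.0173) = 21.51 K/W
  R_fibreglass batt = (1/0.284 − 1/0.320)/(4πk) = 0.3961/(4π·0.0365) = 0.8636 K/W
ΣR = 7.008×10^-4 + 21.51 + 0.8636 = 22.37 K/W
Q = ΔT/ΣR = (-191 °C − 24.2 °C)/22.37 = -9.620 W
From the inner boundary to the aerogel blanket/fibreglass batt interface, ΣR_partial = 21.51 K/W.
T_interface = T_in − Q·ΣR_partial = -191 °C − (-9.620)(21.51) = 15.9 °C

T = 15.9 °C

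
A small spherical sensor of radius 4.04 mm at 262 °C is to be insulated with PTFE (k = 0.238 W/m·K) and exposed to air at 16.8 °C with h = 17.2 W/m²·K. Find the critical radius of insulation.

r_cr = 2.77 cm

For a sphere, r_cr = 2k_ins/h = 2·0.238/17.2 = 0.0277 m = 2.77 cm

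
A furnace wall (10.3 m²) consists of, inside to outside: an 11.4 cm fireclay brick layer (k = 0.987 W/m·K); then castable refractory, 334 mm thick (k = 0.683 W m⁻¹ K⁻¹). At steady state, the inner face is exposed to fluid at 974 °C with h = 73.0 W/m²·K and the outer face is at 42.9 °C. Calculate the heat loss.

Treat each layer as a resistance in series:
  R_conv,in = 1/(hA) = 1/(73.0·10.3) = 0.001330 K/W
  R_fireclay brick = L/(kA) = 0.114/(0.987·10.3) = 0.01121 K/W
  R_castable refractory = L/(kA) = 0.334/(0.683·10.3) = 0.04748 K/W
ΣR = 0.001330 + 0.01121 + 0.04748 = 0.06002 K/W
Q = ΔT/ΣR = (974 °C − 42.9 °C)/0.06002 = 15500 W

Q = 15500 W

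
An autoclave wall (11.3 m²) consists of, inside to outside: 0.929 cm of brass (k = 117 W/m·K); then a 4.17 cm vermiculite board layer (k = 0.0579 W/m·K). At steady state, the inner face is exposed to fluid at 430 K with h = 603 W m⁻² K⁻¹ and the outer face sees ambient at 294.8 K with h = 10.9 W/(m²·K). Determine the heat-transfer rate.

Q = 1880 W

Series thermal resistances, inner to outer:
  R_conv,in = 1/(hA) = 1/(603·11.3) = 1.468×10^-4 K/W
  R_brass = L/(kA) = 0.00929/(117·11.3) = 7.027×10^-6 K/W
  R_vermiculite board = L/(kA) = 0.0417/(0.0579·11.3) = 0.06374 K/W
  R_conv,out = 1/(hA) = 1/(10.9·11.3) = 0.008119 K/W
ΣR = 1.468×10^-4 + 7.027×10^-6 + 0.06374 + 0.008119 = 0.07201 K/W
Q = ΔT/ΣR = (430 K − 294.8 K)/0.07201 = 1880 W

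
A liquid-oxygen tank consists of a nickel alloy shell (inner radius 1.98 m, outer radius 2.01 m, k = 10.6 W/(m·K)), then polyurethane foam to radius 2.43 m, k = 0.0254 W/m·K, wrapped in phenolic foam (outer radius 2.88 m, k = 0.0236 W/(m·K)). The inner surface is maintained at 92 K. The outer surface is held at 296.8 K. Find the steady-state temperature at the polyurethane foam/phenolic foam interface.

T = 205.5 K

Treat each layer as a resistance in series:
  R_nickel alloy = (1/1.98 − 1/2.01)/(4πk) = 0.007538/(4π·10.6) = 5.659×10^-5 K/W
  R_polyurethane foam = (1/2.01 − 1/2.43)/(4πk) = 0.08599/(4π·0.0254) = 0.2694 K/W
  R_phenolic foam = (1/2.43 − 1/2.88)/(4πk) = 0.06430/(4π·0.0236) = 0.2168 K/W
ΣR = 5.659×10^-5 + 0.2694 + 0.2168 = 0.4863 K/W
Q = ΔT/ΣR = (92 K − 296.8 K)/0.4863 = -421.1 W
From the inner boundary to the polyurethane foam/phenolic foam interface, ΣR_partial = 0.2695 K/W.
T_interface = T_in − Q·ΣR_partial = 92 K − (-421.1)(0.2695) = 205.5 K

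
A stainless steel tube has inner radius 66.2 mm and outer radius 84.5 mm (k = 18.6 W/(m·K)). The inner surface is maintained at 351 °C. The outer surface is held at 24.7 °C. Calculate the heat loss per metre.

Q' = 2πk·ΔT/ln(r₂/r₁) = 2π × 18.6 × 326.3 / ln(0.0845/0.0662) = 1.56×10^5 W/m

Q' = 156 kW/m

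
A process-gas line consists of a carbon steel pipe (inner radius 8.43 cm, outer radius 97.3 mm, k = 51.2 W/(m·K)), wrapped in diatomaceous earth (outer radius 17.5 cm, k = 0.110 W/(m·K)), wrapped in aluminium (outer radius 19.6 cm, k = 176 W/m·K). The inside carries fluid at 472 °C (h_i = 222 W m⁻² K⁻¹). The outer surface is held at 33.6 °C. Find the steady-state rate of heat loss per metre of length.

Q' = 511 W/m

Treat each layer as a resistance in series:
  R'_conv,in = 1/(2πr h) = 1/(2π·0.0843·222) = 0.008504 m·K/W
  R'_carbon steel = ln(0.0973/0.0843)/(2πk) = 0.1434/(2π·51.2) = 4.458×10^-4 m·K/W
  R'_diatomaceous earth = ln(0.175/0.0973)/(2πk) = 0.5870/(2π·0.110) = 0.8493 m·K/W
  R'_aluminium = ln(0.196/0.175)/(2πk) = 0.1133/(2π·176) = 1.025×10^-4 m·K/W
ΣR = 0.008504 + 4.458×10^-4 + 0.8493 + 1.025×10^-4 = 0.8584 m·K/W
Q' = ΔT/ΣR = (472 °C − 33.6 °C)/0.8584 = 511 W/m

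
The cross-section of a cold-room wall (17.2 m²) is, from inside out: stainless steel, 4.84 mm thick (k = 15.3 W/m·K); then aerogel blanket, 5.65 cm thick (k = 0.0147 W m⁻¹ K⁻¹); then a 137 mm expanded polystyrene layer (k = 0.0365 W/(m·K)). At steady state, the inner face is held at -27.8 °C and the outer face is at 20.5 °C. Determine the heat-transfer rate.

Q = 109 W

Treat each layer as a resistance in series:
  R_stainless steel = L/(kA) = 0.00484/(15.3·17.2) = 1.839×10^-5 K/W
  R_aerogel blanket = L/(kA) = 0.0565/(0.0147·17.2) = 0.2235 K/W
  R_expanded polystyrene = L/(kA) = 0.137/(0.0365·17.2) = 0.2182 K/W
ΣR = 1.839×10^-5 + 0.2235 + 0.2182 = 0.4417 K/W
Q = ΔT/ΣR = (-27.8 °C − 20.5 °C)/0.4417 = -109 W
(Negative Q ⇒ heat flows inward; heat gain = 109 W.)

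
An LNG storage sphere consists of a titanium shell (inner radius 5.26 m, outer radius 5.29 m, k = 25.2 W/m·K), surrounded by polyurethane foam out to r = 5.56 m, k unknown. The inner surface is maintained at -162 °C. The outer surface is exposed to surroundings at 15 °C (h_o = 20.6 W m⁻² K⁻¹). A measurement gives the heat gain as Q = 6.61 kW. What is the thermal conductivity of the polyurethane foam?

k = 0.0274 W/m·K

ΣR = ΔT/Q = |-162 − 15|/6610 = 0.02678 K/W
Known resistances:
  R_titanium = (1/5.26 − 1/5.29)/(4πk) = 0.001078/(4π·25.2) = 3.405×10^-6 K/W
  R_conv,out = 1/(4πr²h) = 1/(4π·5.56²·20.6) = 1.250×10^-4 K/W
R_polyurethane foam = ΣR − ΣR_known = 0.02678 − 1.284×10^-4 = 0.02665 K/W
(1/r₁−1/r₂)/(4πk) = 0.02665 ⇒ k = 0.009180/(4π·0.02665) = 0.0274 W/m·K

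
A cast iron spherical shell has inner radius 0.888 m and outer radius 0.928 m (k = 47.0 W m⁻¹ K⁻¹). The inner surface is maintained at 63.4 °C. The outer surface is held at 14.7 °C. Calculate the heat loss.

Q = 4πk·ΔT/(1/r₁ − 1/r₂) = 4π × 47.0 × 48.7 / (1/0.888 − 1/0.928) = 5.93×10^5 W

Q = 593 kW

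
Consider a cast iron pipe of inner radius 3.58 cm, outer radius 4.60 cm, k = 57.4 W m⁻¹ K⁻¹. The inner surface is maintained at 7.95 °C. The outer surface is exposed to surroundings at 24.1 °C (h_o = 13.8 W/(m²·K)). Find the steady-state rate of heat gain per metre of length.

Q' = 64.2 W/m

Resistance network (inner→outer):
  R'_cast iron = ln(0.0460/0.0358)/(2πk) = 0.2507/(2π·57.4) = 6.951×10^-4 m·K/W
  R'_conv,out = 1/(2πr h) = 1/(2π·0.0460·13.8) = 0.2507 m·K/W
ΣR = 6.951×10^-4 + 0.2507 = 0.2514 m·K/W
Q' = ΔT/ΣR = (7.95 °C − 24.1 °C)/0.2514 = -64.2 W/m
(Negative Q' ⇒ heat flows inward; heat gain = 64.2 W/m.)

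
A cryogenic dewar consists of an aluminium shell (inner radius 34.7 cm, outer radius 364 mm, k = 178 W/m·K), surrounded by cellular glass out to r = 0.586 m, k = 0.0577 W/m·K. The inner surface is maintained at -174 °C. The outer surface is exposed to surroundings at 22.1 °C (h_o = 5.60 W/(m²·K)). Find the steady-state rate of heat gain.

Q = 133 W

Series thermal resistances, inner to outer:
  R_aluminium = (1/0.347 − 1/0.364)/(4πk) = 0.1346/(4π·178) = 6.017×10^-5 K/W
  R_cellular glass = (1/0.364 − 1/0.586)/(4πk) = 1.041/(4π·0.0577) = 1.435 K/W
  R_conv,out = 1/(4πr²h) = 1/(4π·0.586²·5.60) = 0.04138 K/W
ΣR = 6.017×10^-5 + 1.435 + 0.04138 = 1.476 K/W
Q = ΔT/ΣR = (-174 °C − 22.1 °C)/1.476 = -133 W
(Negative Q ⇒ heat flows inward; heat gain = 133 W.)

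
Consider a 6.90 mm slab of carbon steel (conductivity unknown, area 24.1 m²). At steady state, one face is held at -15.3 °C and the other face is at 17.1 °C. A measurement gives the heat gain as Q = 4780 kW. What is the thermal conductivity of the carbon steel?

ΣR = ΔT/Q = |-15.3 − 17.1|/4.78×10^6 = 6.778×10^-6 K/W
L/(kA) = 6.778×10^-6 ⇒ k = 0.00690/(6.778×10^-6·24.1) = 42.2 W/m·K

k = 42.2 W/m·K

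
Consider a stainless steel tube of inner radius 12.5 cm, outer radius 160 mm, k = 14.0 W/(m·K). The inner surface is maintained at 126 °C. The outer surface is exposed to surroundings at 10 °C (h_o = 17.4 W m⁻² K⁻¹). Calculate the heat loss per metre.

Treat each layer as a resistance in series:
  R'_stainless steel = ln(0.160/0.125)/(2πk) = 0.2469/(2π·14.0) = 0.002806 m·K/W
  R'_conv,out = 1/(2πr h) = 1/(2π·0.160·17.4) = 0.05717 m·K/W
ΣR = 0.002806 + 0.05717 = 0.05998 m·K/W
Q' = ΔT/ΣR = (126 °C − 10 °C)/0.05998 = 1930 W/m

Q' = 1930 W/m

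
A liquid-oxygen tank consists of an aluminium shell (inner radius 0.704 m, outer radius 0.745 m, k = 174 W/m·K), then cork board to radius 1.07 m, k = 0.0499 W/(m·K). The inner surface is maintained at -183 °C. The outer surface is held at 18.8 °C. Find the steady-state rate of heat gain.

Series thermal resistances, inner to outer:
  R_aluminium = (1/0.704 − 1/0.745)/(4πk) = 0.07817/(4π·174) = 3.575×10^-5 K/W
  R_cork board = (1/0.745 − 1/1.07)/(4πk) = 0.4077/(4π·0.0499) = 0.6502 K/W
ΣR = 3.575×10^-5 + 0.6502 = 0.6502 K/W
Q = ΔT/ΣR = (-183 °C − 18.8 °C)/0.6502 = -310 W
(Negative Q ⇒ heat flows inward; heat gain = 310 W.)

Q = 310 W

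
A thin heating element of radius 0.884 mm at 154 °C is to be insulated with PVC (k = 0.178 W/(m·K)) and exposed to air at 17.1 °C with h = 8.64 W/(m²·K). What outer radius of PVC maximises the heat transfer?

r_cr = 2.06 cm

For a cylinder, r_cr = k_ins/h = 0.178/8.64 = 0.0206 m = 2.06 cm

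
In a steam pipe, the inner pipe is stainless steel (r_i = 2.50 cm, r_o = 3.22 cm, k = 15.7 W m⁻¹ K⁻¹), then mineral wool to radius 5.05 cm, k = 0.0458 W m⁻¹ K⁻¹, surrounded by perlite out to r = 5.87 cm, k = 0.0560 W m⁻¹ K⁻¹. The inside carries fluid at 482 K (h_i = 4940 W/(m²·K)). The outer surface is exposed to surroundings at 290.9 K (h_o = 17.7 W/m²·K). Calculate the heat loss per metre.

Q' = 88.9 W/m

Resistance network (inner→outer):
  R'_conv,in = 1/(2πr h) = 1/(2π·0.0250·4940) = 0.001289 m·K/W
  R'_stainless steel = ln(0.0322/0.0250)/(2πk) = 0.2531/(2π·15.7) = 0.002566 m·K/W
  R'_mineral wool = ln(0.0505/0.0322)/(2πk) = 0.4500/(2π·0.0458) = 1.564 m·K/W
  R'_perlite = ln(0.0587/0.0505)/(2πk) = 0.1505/(2π·0.0560) = 0.4276 m·K/W
  R'_conv,out = 1/(2πr h) = 1/(2π·0.0587·17.7) = 0.1532 m·K/W
ΣR = 0.001289 + 0.002566 + 1.564 + 0.4276 + 0.1532 = 2.149 m·K/W
Q' = ΔT/ΣR = (482 K − 290.9 K)/2.149 = 88.9 W/m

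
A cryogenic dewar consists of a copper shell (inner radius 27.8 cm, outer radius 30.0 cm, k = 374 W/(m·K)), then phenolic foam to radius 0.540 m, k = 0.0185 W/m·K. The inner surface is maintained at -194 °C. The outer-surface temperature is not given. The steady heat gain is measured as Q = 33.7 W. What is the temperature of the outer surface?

T_out = 20.8 °C

Series resistances:
  R_copper = (1/0.278 − 1/0.300)/(4πk) = 0.2638/(4π·374) = 5.613×10^-5 K/W
  R_phenolic foam = (1/0.300 − 1/0.540)/(4πk) = 1.481/(4π·0.0185) = 6.373 K/W
ΣR = 6.373 K/W
ΔT = Q·ΣR = 33.7 × 6.373 = 214.8 K
Heat flows inward, so T_out = T_in + ΔT = -194 + 214.8 = 20.8 °C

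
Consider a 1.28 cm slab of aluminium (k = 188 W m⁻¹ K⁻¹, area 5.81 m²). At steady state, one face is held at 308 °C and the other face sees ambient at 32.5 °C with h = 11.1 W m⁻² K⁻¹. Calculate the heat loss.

Resistance network (inner→outer):
  R_aluminium = L/(kA) = 0.0128/(188·5.81) = 1.172×10^-5 K/W
  R_conv,out = 1/(hA) = 1/(11.1·5.81) = 0.01551 K/W
ΣR = 1.172×10^-5 + 0.01551 = 0.01552 K/W
Q = ΔT/ΣR = (308 °C − 32.5 °C)/0.01552 = 17800 W

Q = 17.8 kW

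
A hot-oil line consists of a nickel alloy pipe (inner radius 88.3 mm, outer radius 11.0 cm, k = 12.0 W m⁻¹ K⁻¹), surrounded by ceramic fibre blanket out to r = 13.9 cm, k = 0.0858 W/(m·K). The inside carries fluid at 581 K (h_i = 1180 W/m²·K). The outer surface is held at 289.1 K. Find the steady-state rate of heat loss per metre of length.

Treat each layer as a resistance in series:
  R'_conv,in = 1/(2πr h) = 1/(2π·0.0883·1180) = 0.001527 m·K/W
  R'_nickel alloy = ln(0.110/0.0883)/(2πk) = 0.2197/(2π·12.0) = 0.002914 m·K/W
  R'_ceramic fibre blanket = ln(0.139/0.110)/(2πk) = 0.2340/(2π·0.0858) = 0.4340 m·K/W
ΣR = 0.001527 + 0.002914 + 0.4340 = 0.4384 m·K/W
Q' = ΔT/ΣR = (581 K − 289.1 K)/0.4384 = 666 W/m

Q' = 666 W/m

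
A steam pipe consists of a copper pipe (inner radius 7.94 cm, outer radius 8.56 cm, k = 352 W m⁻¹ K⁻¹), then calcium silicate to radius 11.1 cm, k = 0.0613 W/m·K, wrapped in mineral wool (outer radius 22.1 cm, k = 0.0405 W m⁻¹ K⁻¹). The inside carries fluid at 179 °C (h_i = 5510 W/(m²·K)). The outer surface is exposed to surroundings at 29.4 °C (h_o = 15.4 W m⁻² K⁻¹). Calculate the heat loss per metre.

Q' = 43.6 W/m

Resistance network (inner→outer):
  R'_conv,in = 1/(2πr h) = 1/(2π·0.0794·5510) = 3.638×10^-4 m·K/W
  R'_copper = ln(0.0856/0.0794)/(2πk) = 0.07519/(2π·352) = 3.400×10^-5 m·K/W
  R'_calcium silicate = ln(0.111/0.0856)/(2πk) = 0.2598/(2π·0.0613) = 0.6746 m·K/W
  R'_mineral wool = ln(0.221/0.111)/(2πk) = 0.6886/(2π·0.0405) = 2.706 m·K/W
  R'_conv,out = 1/(2πr h) = 1/(2π·0.221·15.4) = 0.04676 m·K/W
ΣR = 3.638×10^-4 + 3.400×10^-5 + 0.6746 + 2.706 + 0.04676 = 3.428 m·K/W
Q' = ΔT/ΣR = (179 °C − 29.4 °C)/3.428 = 43.6 W/m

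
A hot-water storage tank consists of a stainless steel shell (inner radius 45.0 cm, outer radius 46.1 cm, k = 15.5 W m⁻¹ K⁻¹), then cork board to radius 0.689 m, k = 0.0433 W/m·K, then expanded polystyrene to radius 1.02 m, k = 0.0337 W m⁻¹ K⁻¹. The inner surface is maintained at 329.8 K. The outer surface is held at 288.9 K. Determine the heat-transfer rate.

Q = 16.8 W

Series thermal resistances, inner to outer:
  R_stainless steel = (1/0.450 − 1/0.461)/(4πk) = 0.05302/(4π·15.5) = 2.722×10^-4 K/W
  R_cork board = (1/0.461 − 1/0.689)/(4πk) = 0.7178/(4π·0.0433) = 1.319 K/W
  R_expanded polystyrene = (1/0.689 − 1/1.02)/(4πk) = 0.4710/(4π·0.0337) = 1.112 K/W
ΣR = 2.722×10^-4 + 1.319 + 1.112 = 2.431 K/W
Q = ΔT/ΣR = (329.8 K − 288.9 K)/2.431 = 16.8 W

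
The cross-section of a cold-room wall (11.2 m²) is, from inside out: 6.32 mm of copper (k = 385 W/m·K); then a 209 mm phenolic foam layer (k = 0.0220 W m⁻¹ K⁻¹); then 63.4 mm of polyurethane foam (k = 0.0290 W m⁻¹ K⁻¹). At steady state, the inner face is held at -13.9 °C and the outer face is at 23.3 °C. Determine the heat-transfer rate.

Q = 35.7 W

Series thermal resistances, inner to outer:
  R_copper = L/(kA) = 0.00632/(385·11.2) = 1.466×10^-6 K/W
  R_phenolic foam = L/(kA) = 0.209/(0.0220·11.2) = 0.8482 K/W
  R_polyurethane foam = L/(kA) = 0.0634/(0.0290·11.2) = 0.1952 K/W
ΣR = 1.466×10^-6 + 0.8482 + 0.1952 = 1.043 K/W
Q = ΔT/ΣR = (-13.9 °C − 23.3 °C)/1.043 = -35.7 W
(Negative Q ⇒ heat flows inward; heat gain = 35.7 W.)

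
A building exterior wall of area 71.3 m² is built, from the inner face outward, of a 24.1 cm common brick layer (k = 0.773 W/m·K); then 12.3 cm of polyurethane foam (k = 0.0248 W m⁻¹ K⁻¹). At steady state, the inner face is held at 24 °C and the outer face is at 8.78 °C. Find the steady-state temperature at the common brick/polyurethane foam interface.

T = 23.1 °C

Treat each layer as a resistance in series:
  R_common brick = L/(kA) = 0.241/(0.773·71.3) = 0.004373 K/W
  R_polyurethane foam = L/(kA) = 0.123/(0.0248·71.3) = 0.06956 K/W
ΣR = 0.004373 + 0.06956 = 0.07393 K/W
Q = ΔT/ΣR = (24 °C − 8.78 °C)/0.07393 = 205.9 W
From the inner boundary to the common brick/polyurethane foam interface, ΣR_partial = 0.004373 K/W.
T_interface = T_in − Q·ΣR_partial = 24 °C − (205.9)(0.004373) = 23.1 °C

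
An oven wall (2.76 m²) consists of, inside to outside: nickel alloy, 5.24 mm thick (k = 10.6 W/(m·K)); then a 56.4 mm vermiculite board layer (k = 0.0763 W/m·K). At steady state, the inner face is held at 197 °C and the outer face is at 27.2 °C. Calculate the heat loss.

Treat each layer as a resistance in series:
  R_nickel alloy = L/(kA) = 0.00524/(10.6·2.76) = 1.791×10^-4 K/W
  R_vermiculite board = L/(kA) = 0.0564/(0.0763·2.76) = 0.2678 K/W
ΣR = 1.791×10^-4 + 0.2678 = 0.2680 K/W
Q = ΔT/ΣR = (197 °C − 27.2 °C)/0.2680 = 634 W

Q = 634 W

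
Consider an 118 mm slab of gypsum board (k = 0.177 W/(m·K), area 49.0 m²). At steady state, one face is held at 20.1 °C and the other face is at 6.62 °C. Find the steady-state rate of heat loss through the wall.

Q = 991 W

Q = kA·ΔT/L = 0.177 × 49.0 × |20.1 °C − 6.62 °C| / 0.118 = 991 W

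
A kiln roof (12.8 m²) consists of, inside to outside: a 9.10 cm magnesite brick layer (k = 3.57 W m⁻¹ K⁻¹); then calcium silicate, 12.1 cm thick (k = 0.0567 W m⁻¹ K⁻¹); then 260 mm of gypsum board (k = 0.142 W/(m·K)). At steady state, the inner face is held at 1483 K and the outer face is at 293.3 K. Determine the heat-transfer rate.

Q = 3820 W

Resistance network (inner→outer):
  R_magnesite brick = L/(kA) = 0.0910/(3.57·12.8) = 0.001991 K/W
  R_calcium silicate = L/(kA) = 0.121/(0.0567·12.8) = 0.1667 K/W
  R_gypsum board = L/(kA) = 0.260/(0.142·12.8) = 0.1430 K/W
ΣR = 0.001991 + 0.1667 + 0.1430 = 0.3117 K/W
Q = ΔT/ΣR = (1483 K − 293.3 K)/0.3117 = 3820 W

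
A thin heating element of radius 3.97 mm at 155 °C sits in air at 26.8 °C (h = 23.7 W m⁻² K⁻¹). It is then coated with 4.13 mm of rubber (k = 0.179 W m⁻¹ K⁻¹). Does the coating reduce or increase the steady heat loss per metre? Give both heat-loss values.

Critical radius for a cylinder: r_cr = k/h = 0.00755 m = 0.755 cm.
Outer radius after coating: r₂ = 0.00397 + 0.00413 = 0.00810 m.
r₁ < r_cr < r₂: heat loss rises to a maximum at r_cr then falls. Whether the coating helps depends on whether Q(r₂) has dropped back below Q(r₁).
Bare: R = 1/(2πr₁h) = 1.692 m·K/W; Q = 128.2/1.692 = 75.8 W/m.
Coated: R = R_cond + R_conv = 1.463 m·K/W; Q = 128.2/1.463 = 87.6 W/m.

increases: 75.8 → 87.6 W/m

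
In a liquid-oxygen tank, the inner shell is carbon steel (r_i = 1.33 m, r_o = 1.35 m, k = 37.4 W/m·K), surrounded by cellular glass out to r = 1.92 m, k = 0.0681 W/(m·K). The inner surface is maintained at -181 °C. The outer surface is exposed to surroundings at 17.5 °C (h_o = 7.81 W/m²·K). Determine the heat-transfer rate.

Series thermal resistances, inner to outer:
  R_carbon steel = (1/1.33 − 1/1.35)/(4πk) = 0.01114/(4π·37.4) = 2.370×10^-5 K/W
  R_cellular glass = (1/1.35 − 1/1.92)/(4πk) = 0.2199/(4π·0.0681) = 0.2570 K/W
  R_conv,out = 1/(4πr²h) = 1/(4π·1.92²·7.81) = 0.002764 K/W
ΣR = 2.370×10^-5 + 0.2570 + 0.002764 = 0.2598 K/W
Q = ΔT/ΣR = (-181 °C − 17.5 °C)/0.2598 = -764 W
(Negative Q ⇒ heat flows inward; heat gain = 764 W.)

Q = 764 W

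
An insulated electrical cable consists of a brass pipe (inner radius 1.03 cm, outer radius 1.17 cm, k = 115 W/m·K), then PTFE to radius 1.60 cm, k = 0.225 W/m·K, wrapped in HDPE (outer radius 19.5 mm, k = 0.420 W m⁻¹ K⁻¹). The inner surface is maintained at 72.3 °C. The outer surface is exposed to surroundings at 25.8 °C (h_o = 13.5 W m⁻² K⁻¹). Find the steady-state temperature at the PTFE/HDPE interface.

Treat each layer as a resistance in series:
  R'_brass = ln(0.0117/0.0103)/(2πk) = 0.1274/(2π·115) = 1.764×10^-4 m·K/W
  R'_PTFE = ln(0.0160/0.0117)/(2πk) = 0.3130/(2π·0.225) = 0.2214 m·K/W
  R'_HDPE = ln(0.0195/0.0160)/(2πk) = 0.1978/(2π·0.420) = 0.07496 m·K/W
  R'_conv,out = 1/(2πr h) = 1/(2π·0.0195·13.5) = 0.6046 m·K/W
ΣR = 1.764×10^-4 + 0.2214 + 0.07496 + 0.6046 = 0.9011 m·K/W
Q' = ΔT/ΣR = (72.3 °C − 25.8 °C)/0.9011 = 51.60 W/m
From the inner boundary to the PTFE/HDPE interface, ΣR_partial = 0.2216 m·K/W.
T_interface = T_in − Q'·ΣR_partial = 72.3 °C − (51.60)(0.2216) = 60.9 °C

T = 60.9 °C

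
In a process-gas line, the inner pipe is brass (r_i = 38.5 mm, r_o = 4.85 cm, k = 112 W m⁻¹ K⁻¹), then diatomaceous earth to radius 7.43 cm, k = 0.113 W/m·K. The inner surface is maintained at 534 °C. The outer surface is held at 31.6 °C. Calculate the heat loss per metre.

Q' = 836 W/m

Resistance network (inner→outer):
  R'_brass = ln(0.0485/0.0385)/(2πk) = 0.2309/(2π·112) = 3.281×10^-4 m·K/W
  R'_diatomaceous earth = ln(0.0743/0.0485)/(2πk) = 0.4265/(2π·0.113) = 0.6008 m·K/W
ΣR = 3.281×10^-4 + 0.6008 = 0.6011 m·K/W
Q' = ΔT/ΣR = (534 °C − 31.6 °C)/0.6011 = 836 W/m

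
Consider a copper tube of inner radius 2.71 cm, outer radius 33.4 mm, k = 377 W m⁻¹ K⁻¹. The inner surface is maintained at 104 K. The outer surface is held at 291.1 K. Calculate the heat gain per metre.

Q' = 2120 kW/m

Q' = 2πk·ΔT/ln(r₂/r₁) = 2π × 377 × 187.1 / ln(0.0334/0.0271) = 2.12×10^6 W/m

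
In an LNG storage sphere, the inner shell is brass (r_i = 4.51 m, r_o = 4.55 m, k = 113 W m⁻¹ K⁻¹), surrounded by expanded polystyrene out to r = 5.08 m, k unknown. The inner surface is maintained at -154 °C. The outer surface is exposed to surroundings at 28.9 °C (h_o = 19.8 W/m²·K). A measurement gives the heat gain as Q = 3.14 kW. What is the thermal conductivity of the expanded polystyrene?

ΣR = ΔT/Q = |-154 − 28.9|/3140 = 0.05825 K/W
Known resistances:
  R_brass = (1/4.51 − 1/4.55)/(4πk) = 0.001949/(4π·113) = 1.373×10^-6 K/W
  R_conv,out = 1/(4πr²h) = 1/(4π·5.08²·19.8) = 1.557×10^-4 K/W
R_expanded polystyrene = ΣR − ΣR_known = 0.05825 − 1.571×10^-4 = 0.05809 K/W
(1/r₁−1/r₂)/(4πk) = 0.05809 ⇒ k = 0.02293/(4π·0.05809) = 0.0314 W/m·K

k = 0.0314 W/m·K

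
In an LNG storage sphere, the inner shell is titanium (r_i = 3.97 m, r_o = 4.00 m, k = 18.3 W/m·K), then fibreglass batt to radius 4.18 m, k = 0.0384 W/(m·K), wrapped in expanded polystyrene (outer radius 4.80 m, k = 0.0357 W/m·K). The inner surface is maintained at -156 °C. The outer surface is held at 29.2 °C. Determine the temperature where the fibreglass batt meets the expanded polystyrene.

T = -111 °C

Series thermal resistances, inner to outer:
  R_titanium = (1/3.97 − 1/4.00)/(4πk) = 0.001889/(4π·18.3) = 8.215×10^-6 K/W
  R_fibreglass batt = (1/4.00 − 1/4.18)/(4πk) = 0.01077/(4π·0.0384) = 0.02231 K/W
  R_expanded polystyrene = (1/4.18 − 1/4.80)/(4πk) = 0.03090/(4π·0.0357) = 0.06888 K/W
ΣR = 8.215×10^-6 + 0.02231 + 0.06888 = 0.09120 K/W
Q = ΔT/ΣR = (-156 °C − 29.2 °C)/0.09120 = -2031 W
From the inner boundary to the fibreglass batt/expanded polystyrene interface, ΣR_partial = 0.02232 K/W.
T_interface = T_in − Q·ΣR_partial = -156 °C − (-2031)(0.02232) = -111 °C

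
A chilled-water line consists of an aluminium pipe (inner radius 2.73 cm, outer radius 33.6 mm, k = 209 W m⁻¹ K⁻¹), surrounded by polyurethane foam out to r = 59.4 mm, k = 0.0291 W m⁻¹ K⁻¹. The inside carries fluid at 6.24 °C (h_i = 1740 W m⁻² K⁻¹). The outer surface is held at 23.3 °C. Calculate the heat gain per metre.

Series thermal resistances, inner to outer:
  R'_conv,in = 1/(2πr h) = 1/(2π·0.0273·1740) = 0.003350 m·K/W
  R'_aluminium = ln(0.0336/0.0273)/(2πk) = 0.2076/(2π·209) = 1.581×10^-4 m·K/W
  R'_polyurethane foam = ln(0.0594/0.0336)/(2πk) = 0.5698/(2π·0.0291) = 3.116 m·K/W
ΣR = 0.003350 + 1.581×10^-4 + 3.116 = 3.120 m·K/W
Q' = ΔT/ΣR = (6.24 °C − 23.3 °C)/3.120 = -5.47 W/m
(Negative Q' ⇒ heat flows inward; heat gain = 5.47 W/m.)

Q' = 5.47 W/m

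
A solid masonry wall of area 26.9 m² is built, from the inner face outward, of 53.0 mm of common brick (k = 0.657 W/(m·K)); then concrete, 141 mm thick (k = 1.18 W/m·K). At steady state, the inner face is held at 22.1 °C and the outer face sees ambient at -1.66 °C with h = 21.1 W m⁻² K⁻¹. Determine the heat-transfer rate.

Q = 2.58 kW

Series thermal resistances, inner to outer:
  R_common brick = L/(kA) = 0.0530/(0.657·26.9) = 0.002999 K/W
  R_concrete = L/(kA) = 0.141/(1.18·26.9) = 0.004442 K/W
  R_conv,out = 1/(hA) = 1/(21.1·26.9) = 0.001762 K/W
ΣR = 0.002999 + 0.004442 + 0.001762 = 0.009203 K/W
Q = ΔT/ΣR = (22.1 °C − -1.66 °C)/0.009203 = 2580 W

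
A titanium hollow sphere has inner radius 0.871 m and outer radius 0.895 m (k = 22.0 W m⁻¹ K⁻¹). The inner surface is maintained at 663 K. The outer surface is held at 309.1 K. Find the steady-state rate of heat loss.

Q = 4πk·ΔT/(1/r₁ − 1/r₂) = 4π × 22.0 × 353.9 / (1/0.871 − 1/0.895) = 3.18×10^6 W

Q = 3.18×10^6 W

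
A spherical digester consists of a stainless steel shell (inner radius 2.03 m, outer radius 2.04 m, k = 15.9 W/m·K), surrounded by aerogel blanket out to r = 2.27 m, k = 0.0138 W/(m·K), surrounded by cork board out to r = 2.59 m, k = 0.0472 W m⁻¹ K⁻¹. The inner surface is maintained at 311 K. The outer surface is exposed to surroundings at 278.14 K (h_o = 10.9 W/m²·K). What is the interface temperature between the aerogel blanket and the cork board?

Treat each layer as a resistance in series:
  R_stainless steel = (1/2.03 − 1/2.04)/(4πk) = 0.002415/(4π·15.9) = 1.209×10^-5 K/W
  R_aerogel blanket = (1/2.04 − 1/2.27)/(4πk) = 0.04967/(4π·0.0138) = 0.2864 K/W
  R_cork board = (1/2.27 − 1/2.59)/(4πk) = 0.05443/(4π·0.0472) = 0.09176 K/W
  R_conv,out = 1/(4πr²h) = 1/(4π·2.59²·10.9) = 0.001088 K/W
ΣR = 1.209×10^-5 + 0.2864 + 0.09176 + 0.001088 = 0.3793 K/W
Q = ΔT/ΣR = (311 K − 278.14 K)/0.3793 = 86.63 W
From the inner boundary to the aerogel blanket/cork board interface, ΣR_partial = 0.2864 K/W.
T_interface = T_in − Q·ΣR_partial = 311 K − (86.63)(0.2864) = 286.2 K

T = 286.2 K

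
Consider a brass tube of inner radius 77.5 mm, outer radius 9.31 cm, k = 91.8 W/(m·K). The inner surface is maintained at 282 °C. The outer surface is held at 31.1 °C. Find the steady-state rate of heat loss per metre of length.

Q' = 2πk·ΔT/ln(r₂/r₁) = 2π × 91.8 × 250.9 / ln(0.0931/0.0775) = 7.89×10^5 W/m

Q' = 7.89×10^5 W/m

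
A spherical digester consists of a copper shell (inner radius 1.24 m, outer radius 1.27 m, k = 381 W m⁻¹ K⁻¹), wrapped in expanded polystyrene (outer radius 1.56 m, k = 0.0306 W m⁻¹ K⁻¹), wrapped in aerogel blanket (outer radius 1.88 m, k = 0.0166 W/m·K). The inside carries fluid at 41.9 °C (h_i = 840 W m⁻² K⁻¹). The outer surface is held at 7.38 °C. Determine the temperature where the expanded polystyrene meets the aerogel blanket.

T = 27.4 °C

Treat each layer as a resistance in series:
  R_conv,in = 1/(4πr²h) = 1/(4π·1.24²·840) = 6.161×10^-5 K/W
  R_copper = (1/1.24 − 1/1.27)/(4πk) = 0.01905/(4π·381) = 3.979×10^-6 K/W
  R_expanded polystyrene = (1/1.27 − 1/1.56)/(4πk) = 0.1464/(4π·0.0306) = 0.3807 K/W
  R_aerogel blanket = (1/1.56 − 1/1.88)/(4πk) = 0.1091/(4π·0.0166) = 0.5231 K/W
ΣR = 6.161×10^-5 + 3.979×10^-6 + 0.3807 + 0.5231 = 0.9039 K/W
Q = ΔT/ΣR = (41.9 °C − 7.38 °C)/0.9039 = 38.19 W
From the inner boundary to the expanded polystyrene/aerogel blanket interface, ΣR_partial = 0.3808 K/W.
T_interface = T_in − Q·ΣR_partial = 41.9 °C − (38.19)(0.3808) = 27.4 °C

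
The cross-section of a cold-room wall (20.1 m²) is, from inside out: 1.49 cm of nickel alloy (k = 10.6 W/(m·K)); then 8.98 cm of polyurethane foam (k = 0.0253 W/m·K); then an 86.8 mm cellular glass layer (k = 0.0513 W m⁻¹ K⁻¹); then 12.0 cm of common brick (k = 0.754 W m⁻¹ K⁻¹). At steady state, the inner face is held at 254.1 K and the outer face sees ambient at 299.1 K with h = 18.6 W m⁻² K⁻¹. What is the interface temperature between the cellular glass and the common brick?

T = 297.3 K

Series thermal resistances, inner to outer:
  R_nickel alloy = L/(kA) = 0.0149/(10.6·20.1) = 6.993×10^-5 K/W
  R_polyurethane foam = L/(kA) = 0.0898/(0.0253·20.1) = 0.1766 K/W
  R_cellular glass = L/(kA) = 0.0868/(0.0513·20.1) = 0.08418 K/W
  R_common brick = L/(kA) = 0.120/(0.754·20.1) = 0.007918 K/W
  R_conv,out = 1/(hA) = 1/(18.6·20.1) = 0.002675 K/W
ΣR = 6.993×10^-5 + 0.1766 + 0.08418 + 0.007918 + 0.002675 = 0.2714 K/W
Q = ΔT/ΣR = (254.1 K − 299.1 K)/0.2714 = -165.8 W
From the inner boundary to the cellular glass/common brick interface, ΣR_partial = 0.2608 K/W.
T_interface = T_in − Q·ΣR_partial = 254.1 K − (-165.8)(0.2608) = 297.3 K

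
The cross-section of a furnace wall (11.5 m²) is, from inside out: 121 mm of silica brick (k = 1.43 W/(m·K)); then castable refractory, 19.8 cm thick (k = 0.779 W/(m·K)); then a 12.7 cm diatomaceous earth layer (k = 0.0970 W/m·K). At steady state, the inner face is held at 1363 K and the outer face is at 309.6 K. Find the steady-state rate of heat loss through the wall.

Q = 7350 W

Series thermal resistances, inner to outer:
  R_silica brick = L/(kA) = 0.121/(1.43·11.5) = 0.007358 K/W
  R_castable refractory = L/(kA) = 0.198/(0.779·11.5) = 0.02210 K/W
  R_diatomaceous earth = L/(kA) = 0.127/(0.0970·11.5) = 0.1139 K/W
ΣR = 0.007358 + 0.02210 + 0.1139 = 0.1434 K/W
Q = ΔT/ΣR = (1363 K − 309.6 K)/0.1434 = 7350 W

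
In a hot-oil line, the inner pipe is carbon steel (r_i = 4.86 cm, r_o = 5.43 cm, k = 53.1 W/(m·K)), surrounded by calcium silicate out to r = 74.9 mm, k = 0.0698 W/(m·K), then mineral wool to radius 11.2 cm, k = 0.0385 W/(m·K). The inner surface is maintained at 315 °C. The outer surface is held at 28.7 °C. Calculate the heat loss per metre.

Q' = 119 W/m

Series thermal resistances, inner to outer:
  R'_carbon steel = ln(0.0543/0.0486)/(2πk) = 0.1109/(2π·53.1) = 3.324×10^-4 m·K/W
  R'_calcium silicate = ln(0.0749/0.0543)/(2πk) = 0.3216/(2π·0.0698) = 0.7334 m·K/W
  R'_mineral wool = ln(0.112/0.0749)/(2πk) = 0.4023/(2π·0.0385) = 1.663 m·K/W
ΣR = 3.324×10^-4 + 0.7334 + 1.663 = 2.397 m·K/W
Q' = ΔT/ΣR = (315 °C − 28.7 °C)/2.397 = 119 W/m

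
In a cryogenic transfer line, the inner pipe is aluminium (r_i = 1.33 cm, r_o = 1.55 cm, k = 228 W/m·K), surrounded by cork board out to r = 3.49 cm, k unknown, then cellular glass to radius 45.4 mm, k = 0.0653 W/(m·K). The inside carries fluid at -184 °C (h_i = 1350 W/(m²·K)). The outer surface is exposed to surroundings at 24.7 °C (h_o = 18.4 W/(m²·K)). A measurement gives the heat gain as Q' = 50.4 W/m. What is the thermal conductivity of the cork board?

ΣR = ΔT/Q' = |-184 − 24.7|/50.4 = 4.141 m·K/W
Known resistances:
  R'_conv,in = 1/(2πr h) = 1/(2π·0.0133·1350) = 0.008864 m·K/W
  R'_aluminium = ln(0.0155/0.0133)/(2πk) = 0.1531/(2π·228) = 1.069×10^-4 m·K/W
  R'_cellular glass = ln(0.0454/0.0349)/(2πk) = 0.2630/(2π·0.0653) = 0.6411 m·K/W
  R'_conv,out = 1/(2πr h) = 1/(2π·0.0454·18.4) = 0.1905 m·K/W
R_cork board = ΣR − ΣR_known = 4.141 − 0.8406 = 3.300 m·K/W
ln(r₂/r₁)/(2πk) = 3.300 ⇒ k = 0.8116/(2π·3.300) = 0.0391 W/m·K

k = 0.0391 W/m·K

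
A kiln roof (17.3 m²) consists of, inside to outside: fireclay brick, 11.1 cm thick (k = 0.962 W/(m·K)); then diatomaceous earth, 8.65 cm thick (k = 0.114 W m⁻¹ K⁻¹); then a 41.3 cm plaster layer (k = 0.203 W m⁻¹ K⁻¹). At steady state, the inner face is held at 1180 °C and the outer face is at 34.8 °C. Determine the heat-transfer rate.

Q = 6.81 kW

Resistance network (inner→outer):
  R_fireclay brick = L/(kA) = 0.111/(0.962·17.3) = 0.006670 K/W
  R_diatomaceous earth = L/(kA) = 0.0865/(0.114·17.3) = 0.04386 K/W
  R_plaster = L/(kA) = 0.413/(0.203·17.3) = 0.1176 K/W
ΣR = 0.006670 + 0.04386 + 0.1176 = 0.1681 K/W
Q = ΔT/ΣR = (1180 °C − 34.8 °C)/0.1681 = 6810 W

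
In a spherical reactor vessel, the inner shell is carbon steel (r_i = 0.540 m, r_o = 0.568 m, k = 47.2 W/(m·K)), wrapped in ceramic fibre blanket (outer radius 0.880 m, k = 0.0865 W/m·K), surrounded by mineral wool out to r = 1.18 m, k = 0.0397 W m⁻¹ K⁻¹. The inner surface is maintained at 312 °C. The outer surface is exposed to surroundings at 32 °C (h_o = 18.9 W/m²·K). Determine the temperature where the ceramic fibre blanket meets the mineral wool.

T = 173 °C

Treat each layer as a resistance in series:
  R_carbon steel = (1/0.540 − 1/0.568)/(4πk) = 0.09129/(4π·47.2) = 1.539×10^-4 K/W
  R_ceramic fibre blanket = (1/0.568 − 1/0.880)/(4πk) = 0.6242/(4π·0.0865) = 0.5742 K/W
  R_mineral wool = (1/0.880 − 1/1.18)/(4πk) = 0.2889/(4π·0.0397) = 0.5791 K/W
  R_conv,out = 1/(4πr²h) = 1/(4π·1.18²·18.9) = 0.003024 K/W
ΣR = 1.539×10^-4 + 0.5742 + 0.5791 + 0.003024 = 1.156 K/W
Q = ΔT/ΣR = (312 °C − 32 °C)/1.156 = 242.2 W
From the inner boundary to the ceramic fibre blanket/mineral wool interface, ΣR_partial = 0.5744 K/W.
T_interface = T_in − Q·ΣR_partial = 312 °C − (242.2)(0.5744) = 173 °C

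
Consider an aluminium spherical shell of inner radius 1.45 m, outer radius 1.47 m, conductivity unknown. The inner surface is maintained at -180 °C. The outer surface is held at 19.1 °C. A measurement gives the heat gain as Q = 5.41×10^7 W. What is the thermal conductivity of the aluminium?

k = 203 W/m·K

ΣR = ΔT/Q = |-180 − 19.1|/5.41×10^7 = 3.680×10^-6 K/W
(1/r₁−1/r₂)/(4πk) = 3.680×10^-6 ⇒ k = 0.009383/(4π·3.680×10^-6) = 203 W/m·K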